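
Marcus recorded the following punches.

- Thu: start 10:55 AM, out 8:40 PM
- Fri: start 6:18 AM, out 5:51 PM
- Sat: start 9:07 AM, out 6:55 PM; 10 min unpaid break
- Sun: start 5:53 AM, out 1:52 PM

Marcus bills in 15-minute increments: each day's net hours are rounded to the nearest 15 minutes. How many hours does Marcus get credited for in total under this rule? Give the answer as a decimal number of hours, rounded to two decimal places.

Thu: 10:55 AM–8:40 PM = 9 h 45 min → rounds to 9 h 45 min
Fri: 6:18 AM–5:51 PM = 11 h 33 min → rounds to 11 h 30 min
Sat: 9:07 AM–6:55 PM = 9 h 48 min − 10 min = 9 h 38 min → rounds to 9 h 45 min
Sun: 5:53 AM–1:52 PM = 7 h 59 min → rounds to 8 h 0 min
Total credited: 39 h 0 min.

39.00 hours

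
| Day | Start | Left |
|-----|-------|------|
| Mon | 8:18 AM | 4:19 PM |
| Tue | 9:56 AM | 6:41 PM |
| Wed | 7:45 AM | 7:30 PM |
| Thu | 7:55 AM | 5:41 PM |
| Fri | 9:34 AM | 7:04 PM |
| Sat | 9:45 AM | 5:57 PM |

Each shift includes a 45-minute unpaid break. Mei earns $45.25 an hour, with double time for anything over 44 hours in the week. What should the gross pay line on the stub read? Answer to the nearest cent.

$2668.24

Mon: 8:18 AM–4:19 PM = 8 h 1 min; less 45 min break → 7 h 16 min
Tue: 9:56 AM–6:41 PM = 8 h 45 min; less 45 min break → 8 h 0 min
Wed: 7:45 AM–7:30 PM = 11 h 45 min; less 45 min break → 11 h 0 min
Thu: 7:55 AM–5:41 PM = 9 h 46 min; less 45 min break → 9 h 1 min
Fri: 9:34 AM–7:04 PM = 9 h 30 min; less 45 min break → 8 h 45 min
Sat: 9:45 AM–5:57 PM = 8 h 12 min; less 45 min break → 7 h 27 min
Total worked: 51 h 29 min = 3089 min.
Regular 44 h 0 min = 2640 min at $45.25/h; overtime 7 h 29 min = 449 min at $90.50/h.
Pay = (2640 × $45.25 + 449 × $90.50) ÷ 60 = $2668.24.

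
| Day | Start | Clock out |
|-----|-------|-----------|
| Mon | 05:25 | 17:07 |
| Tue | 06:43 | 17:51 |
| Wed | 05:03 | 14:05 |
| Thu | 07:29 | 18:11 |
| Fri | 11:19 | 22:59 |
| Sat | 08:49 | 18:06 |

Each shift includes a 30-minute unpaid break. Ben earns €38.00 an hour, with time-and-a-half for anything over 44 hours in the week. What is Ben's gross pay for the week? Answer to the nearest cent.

Mon: 05:25–17:07 = 11 h 42 min; less 30 min break → 11 h 12 min
Tue: 06:43–17:51 = 11 h 8 min; less 30 min break → 10 h 38 min
Wed: 05:03–14:05 = 9 h 2 min; less 30 min break → 8 h 32 min
Thu: 07:29–18:11 = 10 h 42 min; less 30 min break → 10 h 12 min
Fri: 11:19–22:59 = 11 h 40 min; less 30 min break → 11 h 10 min
Sat: 08:49–18:06 = 9 h 17 min; less 30 min break → 8 h 47 min
Total worked: 60 h 31 min = 3631 min.
Regular 44 h 0 min = 2640 min at €38.00/h; overtime 16 h 31 min = 991 min at €57.00/h.
Pay = (2640 × €38.00 + 991 × €57.00) ÷ 60 = €2613.45.

€2613.45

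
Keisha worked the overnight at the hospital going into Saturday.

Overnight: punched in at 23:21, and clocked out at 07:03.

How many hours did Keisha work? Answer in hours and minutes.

Overnight: 23:21 → midnight = 0 h 39 min; midnight → 07:03 = 7 h 3 min; span 7 h 42 min

7 h 42 min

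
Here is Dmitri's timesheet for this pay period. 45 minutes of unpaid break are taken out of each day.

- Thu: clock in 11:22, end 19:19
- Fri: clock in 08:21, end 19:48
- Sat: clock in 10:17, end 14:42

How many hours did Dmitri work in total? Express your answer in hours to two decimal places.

21.57 hours

Thu: 11:22–19:19 = 7 h 57 min; less 45 min break → 7 h 12 min
Fri: 08:21–19:48 = 11 h 27 min; less 45 min break → 10 h 42 min
Sat: 10:17–14:42 = 4 h 25 min; less 45 min break → 3 h 40 min
Total: 7 h 12 min + 10 h 42 min + 3 h 40 min = 21 h 34 min.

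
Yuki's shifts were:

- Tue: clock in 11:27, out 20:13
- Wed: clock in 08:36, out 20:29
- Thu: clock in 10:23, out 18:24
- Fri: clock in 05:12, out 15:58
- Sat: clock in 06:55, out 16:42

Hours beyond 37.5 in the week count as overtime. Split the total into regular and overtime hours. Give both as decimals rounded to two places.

Regular 37.50 hours, overtime 11.72 hours

Tue: 11:27–20:13 = 8 h 46 min
Wed: 08:36–20:29 = 11 h 53 min
Thu: 10:23–18:24 = 8 h 1 min
Fri: 05:12–15:58 = 10 h 46 min
Sat: 06:55–16:42 = 9 h 47 min
Total worked: 49 h 13 min = 49.22 h.
Threshold 37.5 h → overtime 11 h 43 min, regular 37 h 30 min.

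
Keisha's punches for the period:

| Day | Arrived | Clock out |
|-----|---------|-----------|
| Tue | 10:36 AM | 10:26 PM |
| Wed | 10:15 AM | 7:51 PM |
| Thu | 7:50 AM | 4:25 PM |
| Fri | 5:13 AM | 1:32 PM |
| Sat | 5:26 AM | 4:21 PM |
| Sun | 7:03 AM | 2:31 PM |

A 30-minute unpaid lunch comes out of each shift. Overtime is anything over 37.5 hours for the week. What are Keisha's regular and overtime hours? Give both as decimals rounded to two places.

Regular 37.50 hours, overtime 16.22 hours

Tue: 10:36 AM–10:26 PM = 11 h 50 min; less 30 min break → 11 h 20 min
Wed: 10:15 AM–7:51 PM = 9 h 36 min; less 30 min break → 9 h 6 min
Thu: 7:50 AM–4:25 PM = 8 h 35 min; less 30 min break → 8 h 5 min
Fri: 5:13 AM–1:32 PM = 8 h 19 min; less 30 min break → 7 h 49 min
Sat: 5:26 AM–4:21 PM = 10 h 55 min; less 30 min break → 10 h 25 min
Sun: 7:03 AM–2:31 PM = 7 h 28 min; less 30 min break → 6 h 58 min
Total worked: 53 h 43 min = 53.72 h.
Threshold 37.5 h → overtime 16 h 13 min, regular 37 h 30 min.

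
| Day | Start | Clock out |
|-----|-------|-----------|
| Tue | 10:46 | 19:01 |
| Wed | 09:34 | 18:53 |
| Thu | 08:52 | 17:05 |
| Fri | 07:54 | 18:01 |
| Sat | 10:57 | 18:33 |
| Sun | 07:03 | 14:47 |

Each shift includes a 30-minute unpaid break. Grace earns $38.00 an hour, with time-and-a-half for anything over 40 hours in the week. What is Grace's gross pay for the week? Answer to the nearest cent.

$1989.30

Tue: 10:46–19:01 = 8 h 15 min; less 30 min break → 7 h 45 min
Wed: 09:34–18:53 = 9 h 19 min; less 30 min break → 8 h 49 min
Thu: 08:52–17:05 = 8 h 13 min; less 30 min break → 7 h 43 min
Fri: 07:54–18:01 = 10 h 7 min; less 30 min break → 9 h 37 min
Sat: 10:57–18:33 = 7 h 36 min; less 30 min break → 7 h 6 min
Sun: 07:03–14:47 = 7 h 44 min; less 30 min break → 7 h 14 min
Total worked: 48 h 14 min = 2894 min.
Regular 40 h 0 min = 2400 min at $38.00/h; overtime 8 h 14 min = 494 min at $57.00/h.
Pay = (2400 × $38.00 + 494 × $57.00) ÷ 60 = $1989.30.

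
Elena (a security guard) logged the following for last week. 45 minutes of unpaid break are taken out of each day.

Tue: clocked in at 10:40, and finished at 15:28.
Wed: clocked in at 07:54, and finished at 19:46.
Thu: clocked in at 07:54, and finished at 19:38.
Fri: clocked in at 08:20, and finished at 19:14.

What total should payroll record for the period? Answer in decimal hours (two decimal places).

36.30 hours

Tue: 10:40–15:28 = 4 h 48 min; less 45 min break → 4 h 3 min
Wed: 07:54–19:46 = 11 h 52 min; less 45 min break → 11 h 7 min
Thu: 07:54–19:38 = 11 h 44 min; less 45 min break → 10 h 59 min
Fri: 08:20–19:14 = 10 h 54 min; less 45 min break → 10 h 9 min
Total: 4 h 3 min + 11 h 7 min + 10 h 59 min + 10 h 9 min = 36 h 18 min.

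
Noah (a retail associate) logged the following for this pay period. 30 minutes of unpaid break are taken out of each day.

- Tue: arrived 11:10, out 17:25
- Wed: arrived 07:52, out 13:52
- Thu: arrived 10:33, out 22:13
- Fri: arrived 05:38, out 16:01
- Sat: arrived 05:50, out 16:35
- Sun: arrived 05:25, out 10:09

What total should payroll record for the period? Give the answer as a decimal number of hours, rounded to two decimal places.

46.78 hours

Tue: 11:10–17:25 = 6 h 15 min; less 30 min break → 5 h 45 min
Wed: 07:52–13:52 = 6 h 0 min; less 30 min break → 5 h 30 min
Thu: 10:33–22:13 = 11 h 40 min; less 30 min break → 11 h 10 min
Fri: 05:38–16:01 = 10 h 23 min; less 30 min break → 9 h 53 min
Sat: 05:50–16:35 = 10 h 45 min; less 30 min break → 10 h 15 min
Sun: 05:25–10:09 = 4 h 44 min; less 30 min break → 4 h 14 min
Total: 5 h 45 min + 5 h 30 min + 11 h 10 min + 9 h 53 min + 10 h 15 min + 4 h 14 min = 46 h 47 min.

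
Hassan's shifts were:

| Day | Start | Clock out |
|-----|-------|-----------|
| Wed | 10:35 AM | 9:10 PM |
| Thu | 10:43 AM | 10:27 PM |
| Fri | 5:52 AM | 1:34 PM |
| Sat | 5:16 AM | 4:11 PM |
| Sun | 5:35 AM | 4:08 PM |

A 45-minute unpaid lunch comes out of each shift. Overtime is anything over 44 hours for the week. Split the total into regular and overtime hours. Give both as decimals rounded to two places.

Wed: 10:35 AM–9:10 PM = 10 h 35 min; less 45 min break → 9 h 50 min
Thu: 10:43 AM–10:27 PM = 11 h 44 min; less 45 min break → 10 h 59 min
Fri: 5:52 AM–1:34 PM = 7 h 42 min; less 45 min break → 6 h 57 min
Sat: 5:16 AM–4:11 PM = 10 h 55 min; less 45 min break → 10 h 10 min
Sun: 5:35 AM–4:08 PM = 10 h 33 min; less 45 min break → 9 h 48 min
Total worked: 47 h 44 min = 47.73 h.
Threshold 44 h → overtime 3 h 44 min, regular 44 h 0 min.

Regular 44.00 hours, overtime 3.73 hours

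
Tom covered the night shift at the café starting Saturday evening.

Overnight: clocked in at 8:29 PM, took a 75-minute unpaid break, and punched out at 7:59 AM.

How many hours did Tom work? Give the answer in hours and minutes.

10 h 15 min

Overnight: 8:29 PM → midnight = 3 h 31 min; midnight → 7:59 AM = 7 h 59 min; span 11 h 30 min; less 75 min break → 10 h 15 min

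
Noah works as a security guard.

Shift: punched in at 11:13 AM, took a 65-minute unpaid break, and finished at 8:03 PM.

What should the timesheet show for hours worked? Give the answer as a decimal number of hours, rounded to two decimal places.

Shift: 11:13 AM–8:03 PM = 8 h 50 min; less 65 min break → 7 h 45 min

7.75 hours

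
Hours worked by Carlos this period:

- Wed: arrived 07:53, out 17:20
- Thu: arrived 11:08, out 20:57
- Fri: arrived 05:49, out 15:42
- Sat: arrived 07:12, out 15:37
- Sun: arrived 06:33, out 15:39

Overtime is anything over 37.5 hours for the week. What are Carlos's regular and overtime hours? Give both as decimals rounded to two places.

Regular 37.50 hours, overtime 9.17 hours

Wed: 07:53–17:20 = 9 h 27 min
Thu: 11:08–20:57 = 9 h 49 min
Fri: 05:49–15:42 = 9 h 53 min
Sat: 07:12–15:37 = 8 h 25 min
Sun: 06:33–15:39 = 9 h 6 min
Total worked: 46 h 40 min = 46.67 h.
Threshold 37.5 h → overtime 9 h 10 min, regular 37 h 30 min.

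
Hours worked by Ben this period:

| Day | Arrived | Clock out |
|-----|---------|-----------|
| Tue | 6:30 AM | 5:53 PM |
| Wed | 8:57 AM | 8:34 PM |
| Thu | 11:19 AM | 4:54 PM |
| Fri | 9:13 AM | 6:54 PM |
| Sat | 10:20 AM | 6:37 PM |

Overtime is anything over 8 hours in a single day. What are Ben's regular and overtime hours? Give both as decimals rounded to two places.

Regular 37.58 hours, overtime 8.97 hours

Tue: 6:30 AM–5:53 PM = 11 h 23 min
Wed: 8:57 AM–8:34 PM = 11 h 37 min
Thu: 11:19 AM–4:54 PM = 5 h 35 min
Fri: 9:13 AM–6:54 PM = 9 h 41 min
Sat: 10:20 AM–6:37 PM = 8 h 17 min
Tue reg 8 h 0 min / OT 3 h 23 min; Wed reg 8 h 0 min / OT 3 h 37 min; Thu reg 5 h 35 min / OT 0 h 0 min; Fri reg 8 h 0 min / OT 1 h 41 min; Sat reg 8 h 0 min / OT 0 h 17 min.
Totals: regular 37 h 35 min, overtime 8 h 58 min.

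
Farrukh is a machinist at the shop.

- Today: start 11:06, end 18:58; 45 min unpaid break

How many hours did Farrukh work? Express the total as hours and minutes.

7 h 7 min

Today: 11:06–18:58 = 7 h 52 min; less 45 min break → 7 h 7 min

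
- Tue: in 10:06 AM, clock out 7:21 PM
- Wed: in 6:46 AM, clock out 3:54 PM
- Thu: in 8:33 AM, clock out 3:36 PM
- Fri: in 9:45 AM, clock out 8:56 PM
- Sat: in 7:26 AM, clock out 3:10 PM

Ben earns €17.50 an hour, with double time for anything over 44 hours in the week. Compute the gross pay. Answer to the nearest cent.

€782.25

Tue: 10:06 AM–7:21 PM = 9 h 15 min
Wed: 6:46 AM–3:54 PM = 9 h 8 min
Thu: 8:33 AM–3:36 PM = 7 h 3 min
Fri: 9:45 AM–8:56 PM = 11 h 11 min
Sat: 7:26 AM–3:10 PM = 7 h 44 min
Total worked: 44 h 21 min = 2661 min.
Regular 44 h 0 min = 2640 min at €17.50/h; overtime 0 h 21 min = 21 min at €35.00/h.
Pay = (2640 × €17.50 + 21 × €35.00) ÷ 60 = €782.25.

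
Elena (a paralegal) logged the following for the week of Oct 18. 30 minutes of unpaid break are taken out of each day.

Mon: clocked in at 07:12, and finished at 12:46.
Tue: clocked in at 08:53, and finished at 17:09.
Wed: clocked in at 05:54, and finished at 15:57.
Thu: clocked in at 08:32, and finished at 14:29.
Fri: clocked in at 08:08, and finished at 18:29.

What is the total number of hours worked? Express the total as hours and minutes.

37 h 41 min

Mon: 07:12–12:46 = 5 h 34 min; less 30 min break → 5 h 4 min
Tue: 08:53–17:09 = 8 h 16 min; less 30 min break → 7 h 46 min
Wed: 05:54–15:57 = 10 h 3 min; less 30 min break → 9 h 33 min
Thu: 08:32–14:29 = 5 h 57 min; less 30 min break → 5 h 27 min
Fri: 08:08–18:29 = 10 h 21 min; less 30 min break → 9 h 51 min
Total: 5 h 4 min + 7 h 46 min + 9 h 33 min + 5 h 27 min + 9 h 51 min = 37 h 41 min.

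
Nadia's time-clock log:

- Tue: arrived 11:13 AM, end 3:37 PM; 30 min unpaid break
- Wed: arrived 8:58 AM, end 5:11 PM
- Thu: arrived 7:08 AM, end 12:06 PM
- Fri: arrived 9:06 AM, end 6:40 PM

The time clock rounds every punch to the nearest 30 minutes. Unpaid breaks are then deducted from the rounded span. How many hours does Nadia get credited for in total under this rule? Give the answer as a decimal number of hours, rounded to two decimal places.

26.50 hours

Tue: in 11:13 AM→11:00 AM, out 3:37 PM→3:30 PM; 4 h 30 min − 30 min = 4 h 0 min
Wed: in 8:58 AM→9:00 AM, out 5:11 PM→5:00 PM; 8 h 0 min
Thu: in 7:08 AM→7:00 AM, out 12:06 PM→12:00 PM; 5 h 0 min
Fri: in 9:06 AM→9:00 AM, out 6:40 PM→6:30 PM; 9 h 30 min
Total credited: 26 h 30 min.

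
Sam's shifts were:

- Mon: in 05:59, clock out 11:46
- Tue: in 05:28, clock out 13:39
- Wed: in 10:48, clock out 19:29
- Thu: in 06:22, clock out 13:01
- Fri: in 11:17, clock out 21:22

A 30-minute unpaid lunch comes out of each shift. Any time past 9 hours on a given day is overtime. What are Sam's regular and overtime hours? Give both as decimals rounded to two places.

Mon: 05:59–11:46 = 5 h 47 min; less 30 min break → 5 h 17 min
Tue: 05:28–13:39 = 8 h 11 min; less 30 min break → 7 h 41 min
Wed: 10:48–19:29 = 8 h 41 min; less 30 min break → 8 h 11 min
Thu: 06:22–13:01 = 6 h 39 min; less 30 min break → 6 h 9 min
Fri: 11:17–21:22 = 10 h 5 min; less 30 min break → 9 h 35 min
Mon reg 5 h 17 min / OT 0 h 0 min; Tue reg 7 h 41 min / OT 0 h 0 min; Wed reg 8 h 11 min / OT 0 h 0 min; Thu reg 6 h 9 min / OT 0 h 0 min; Fri reg 9 h 0 min / OT 0 h 35 min.
Totals: regular 36 h 18 min, overtime 0 h 35 min.

Regular 36.30 hours, overtime 0.58 hours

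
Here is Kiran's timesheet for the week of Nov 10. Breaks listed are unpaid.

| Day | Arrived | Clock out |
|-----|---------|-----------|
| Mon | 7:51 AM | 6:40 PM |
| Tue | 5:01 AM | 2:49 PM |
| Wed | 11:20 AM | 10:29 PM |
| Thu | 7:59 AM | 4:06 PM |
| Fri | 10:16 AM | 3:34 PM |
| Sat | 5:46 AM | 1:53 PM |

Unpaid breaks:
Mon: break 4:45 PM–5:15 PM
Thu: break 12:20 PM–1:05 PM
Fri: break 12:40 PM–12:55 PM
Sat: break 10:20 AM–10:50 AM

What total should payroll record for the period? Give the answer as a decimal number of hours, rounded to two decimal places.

Mon: 7:51 AM–6:40 PM = 10 h 49 min; less 30 min break → 10 h 19 min
Tue: 5:01 AM–2:49 PM = 9 h 48 min
Wed: 11:20 AM–10:29 PM = 11 h 9 min
Thu: 7:59 AM–4:06 PM = 8 h 7 min; less 45 min break → 7 h 22 min
Fri: 10:16 AM–3:34 PM = 5 h 18 min; less 15 min break → 5 h 3 min
Sat: 5:46 AM–1:53 PM = 8 h 7 min; less 30 min break → 7 h 37 min
Total: 10 h 19 min + 9 h 48 min + 11 h 9 min + 7 h 22 min + 5 h 3 min + 7 h 37 min = 51 h 18 min.

51.30 hours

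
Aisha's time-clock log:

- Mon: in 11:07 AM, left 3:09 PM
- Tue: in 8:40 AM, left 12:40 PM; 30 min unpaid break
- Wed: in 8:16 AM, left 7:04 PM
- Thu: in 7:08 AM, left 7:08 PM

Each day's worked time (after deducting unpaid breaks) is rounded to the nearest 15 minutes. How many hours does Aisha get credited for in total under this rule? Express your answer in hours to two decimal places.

Mon: 11:07 AM–3:09 PM = 4 h 2 min → rounds to 4 h 0 min
Tue: 8:40 AM–12:40 PM = 4 h 0 min − 30 min = 3 h 30 min → rounds to 3 h 30 min
Wed: 8:16 AM–7:04 PM = 10 h 48 min → rounds to 10 h 45 min
Thu: 7:08 AM–7:08 PM = 12 h 0 min → rounds to 12 h 0 min
Total credited: 30 h 15 min.

30.25 hours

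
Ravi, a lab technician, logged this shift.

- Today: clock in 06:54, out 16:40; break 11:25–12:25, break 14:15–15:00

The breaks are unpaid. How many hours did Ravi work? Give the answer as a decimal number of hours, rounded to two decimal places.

8.02 hours

Today: 06:54–16:40 = 9 h 46 min; less 105 min break → 8 h 1 min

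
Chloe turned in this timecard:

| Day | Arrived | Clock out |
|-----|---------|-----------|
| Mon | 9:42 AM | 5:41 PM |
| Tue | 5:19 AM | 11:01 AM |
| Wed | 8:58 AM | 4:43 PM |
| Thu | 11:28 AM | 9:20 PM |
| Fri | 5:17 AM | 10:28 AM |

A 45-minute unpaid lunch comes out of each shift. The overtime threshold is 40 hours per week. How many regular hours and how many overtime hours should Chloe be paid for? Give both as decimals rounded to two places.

Regular 32.73 hours, overtime 0.00 hours

Mon: 9:42 AM–5:41 PM = 7 h 59 min; less 45 min break → 7 h 14 min
Tue: 5:19 AM–11:01 AM = 5 h 42 min; less 45 min break → 4 h 57 min
Wed: 8:58 AM–4:43 PM = 7 h 45 min; less 45 min break → 7 h 0 min
Thu: 11:28 AM–9:20 PM = 9 h 52 min; less 45 min break → 9 h 7 min
Fri: 5:17 AM–10:28 AM = 5 h 11 min; less 45 min break → 4 h 26 min
Total worked: 32 h 44 min = 32.73 h.
Threshold 40 h → overtime 0 h 0 min, regular 32 h 44 min.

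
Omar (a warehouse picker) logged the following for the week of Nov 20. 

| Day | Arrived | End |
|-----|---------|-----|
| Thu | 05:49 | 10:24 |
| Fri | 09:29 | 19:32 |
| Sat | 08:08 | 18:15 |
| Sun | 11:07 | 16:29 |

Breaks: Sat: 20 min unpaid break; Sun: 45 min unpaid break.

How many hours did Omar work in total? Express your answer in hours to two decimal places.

Thu: 05:49–10:24 = 4 h 35 min
Fri: 09:29–19:32 = 10 h 3 min
Sat: 08:08–18:15 = 10 h 7 min; less 20 min break → 9 h 47 min
Sun: 11:07–16:29 = 5 h 22 min; less 45 min break → 4 h 37 min
Total: 4 h 35 min + 10 h 3 min + 9 h 47 min + 4 h 37 min = 29 h 2 min.

29.03 hours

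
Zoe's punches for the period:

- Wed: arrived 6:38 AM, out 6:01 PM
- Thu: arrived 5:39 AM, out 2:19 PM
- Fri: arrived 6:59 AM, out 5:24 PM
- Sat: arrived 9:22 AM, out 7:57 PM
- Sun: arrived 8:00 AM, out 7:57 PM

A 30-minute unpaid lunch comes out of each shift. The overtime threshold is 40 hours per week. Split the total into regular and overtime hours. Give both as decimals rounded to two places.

Wed: 6:38 AM–6:01 PM = 11 h 23 min; less 30 min break → 10 h 53 min
Thu: 5:39 AM–2:19 PM = 8 h 40 min; less 30 min break → 8 h 10 min
Fri: 6:59 AM–5:24 PM = 10 h 25 min; less 30 min break → 9 h 55 min
Sat: 9:22 AM–7:57 PM = 10 h 35 min; less 30 min break → 10 h 5 min
Sun: 8:00 AM–7:57 PM = 11 h 57 min; less 30 min break → 11 h 27 min
Total worked: 50 h 30 min = 50.50 h.
Threshold 40 h → overtime 10 h 30 min, regular 40 h 0 min.

Regular 40.00 hours, overtime 10.50 hours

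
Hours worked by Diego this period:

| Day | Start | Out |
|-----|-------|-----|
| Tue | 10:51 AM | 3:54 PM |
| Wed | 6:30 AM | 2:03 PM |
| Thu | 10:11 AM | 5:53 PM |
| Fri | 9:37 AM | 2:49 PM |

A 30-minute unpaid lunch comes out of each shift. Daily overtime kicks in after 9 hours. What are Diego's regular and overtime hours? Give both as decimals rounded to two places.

Regular 23.50 hours, overtime 0.00 hours

Tue: 10:51 AM–3:54 PM = 5 h 3 min; less 30 min break → 4 h 33 min
Wed: 6:30 AM–2:03 PM = 7 h 33 min; less 30 min break → 7 h 3 min
Thu: 10:11 AM–5:53 PM = 7 h 42 min; less 30 min break → 7 h 12 min
Fri: 9:37 AM–2:49 PM = 5 h 12 min; less 30 min break → 4 h 42 min
Tue reg 4 h 33 min / OT 0 h 0 min; Wed reg 7 h 3 min / OT 0 h 0 min; Thu reg 7 h 12 min / OT 0 h 0 min; Fri reg 4 h 42 min / OT 0 h 0 min.
Totals: regular 23 h 30 min, overtime 0 h 0 min.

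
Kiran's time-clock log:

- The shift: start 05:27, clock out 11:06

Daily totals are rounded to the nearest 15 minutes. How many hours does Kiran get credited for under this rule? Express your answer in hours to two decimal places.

5.75 hours

The shift: 05:27–11:06 = 5 h 39 min → rounds to 5 h 45 min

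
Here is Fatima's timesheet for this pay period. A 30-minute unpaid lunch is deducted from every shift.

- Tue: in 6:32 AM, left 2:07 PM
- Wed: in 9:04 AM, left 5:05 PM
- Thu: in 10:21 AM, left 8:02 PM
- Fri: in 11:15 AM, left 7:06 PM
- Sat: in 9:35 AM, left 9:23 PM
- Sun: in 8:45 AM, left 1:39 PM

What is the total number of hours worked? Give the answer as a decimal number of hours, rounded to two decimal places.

46.83 hours

Tue: 6:32 AM–2:07 PM = 7 h 35 min; less 30 min break → 7 h 5 min
Wed: 9:04 AM–5:05 PM = 8 h 1 min; less 30 min break → 7 h 31 min
Thu: 10:21 AM–8:02 PM = 9 h 41 min; less 30 min break → 9 h 11 min
Fri: 11:15 AM–7:06 PM = 7 h 51 min; less 30 min break → 7 h 21 min
Sat: 9:35 AM–9:23 PM = 11 h 48 min; less 30 min break → 11 h 18 min
Sun: 8:45 AM–1:39 PM = 4 h 54 min; less 30 min break → 4 h 24 min
Total: 7 h 5 min + 7 h 31 min + 9 h 11 min + 7 h 21 min + 11 h 18 min + 4 h 24 min = 46 h 50 min.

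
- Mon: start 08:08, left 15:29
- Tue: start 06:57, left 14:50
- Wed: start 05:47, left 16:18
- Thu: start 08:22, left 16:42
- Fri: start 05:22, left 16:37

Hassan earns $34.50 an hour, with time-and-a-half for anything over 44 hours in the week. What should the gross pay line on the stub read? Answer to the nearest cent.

Mon: 08:08–15:29 = 7 h 21 min
Tue: 06:57–14:50 = 7 h 53 min
Wed: 05:47–16:18 = 10 h 31 min
Thu: 08:22–16:42 = 8 h 20 min
Fri: 05:22–16:37 = 11 h 15 min
Total worked: 45 h 20 min = 2720 min.
Regular 44 h 0 min = 2640 min at $34.50/h; overtime 1 h 20 min = 80 min at $51.75/h.
Pay = (2640 × $34.50 + 80 × $51.75) ÷ 60 = $1587.00.

$1587.00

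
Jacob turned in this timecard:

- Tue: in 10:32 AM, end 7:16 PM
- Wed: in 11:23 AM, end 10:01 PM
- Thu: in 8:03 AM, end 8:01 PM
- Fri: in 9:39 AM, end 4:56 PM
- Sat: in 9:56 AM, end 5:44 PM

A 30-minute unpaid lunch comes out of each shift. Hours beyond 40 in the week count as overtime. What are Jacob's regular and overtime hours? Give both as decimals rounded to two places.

Regular 40.00 hours, overtime 3.92 hours

Tue: 10:32 AM–7:16 PM = 8 h 44 min; less 30 min break → 8 h 14 min
Wed: 11:23 AM–10:01 PM = 10 h 38 min; less 30 min break → 10 h 8 min
Thu: 8:03 AM–8:01 PM = 11 h 58 min; less 30 min break → 11 h 28 min
Fri: 9:39 AM–4:56 PM = 7 h 17 min; less 30 min break → 6 h 47 min
Sat: 9:56 AM–5:44 PM = 7 h 48 min; less 30 min break → 7 h 18 min
Total worked: 43 h 55 min = 43.92 h.
Threshold 40 h → overtime 3 h 55 min, regular 40 h 0 min.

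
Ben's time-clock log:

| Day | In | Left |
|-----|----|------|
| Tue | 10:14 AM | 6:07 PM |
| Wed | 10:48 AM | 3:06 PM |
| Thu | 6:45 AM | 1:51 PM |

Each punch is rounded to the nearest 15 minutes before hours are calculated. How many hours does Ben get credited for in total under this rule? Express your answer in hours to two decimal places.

Tue: in 10:14 AM→10:15 AM, out 6:07 PM→6:00 PM; 7 h 45 min
Wed: in 10:48 AM→10:45 AM, out 3:06 PM→3:00 PM; 4 h 15 min
Thu: in 6:45 AM→6:45 AM, out 1:51 PM→1:45 PM; 7 h 0 min
Total credited: 19 h 0 min.

19.00 hours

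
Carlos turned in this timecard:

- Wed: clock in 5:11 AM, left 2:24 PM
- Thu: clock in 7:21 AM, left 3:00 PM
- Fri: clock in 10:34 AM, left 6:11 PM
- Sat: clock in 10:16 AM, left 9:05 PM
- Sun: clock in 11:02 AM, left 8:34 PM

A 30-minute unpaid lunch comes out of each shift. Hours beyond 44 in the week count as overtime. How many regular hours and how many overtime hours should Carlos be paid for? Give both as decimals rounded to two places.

Wed: 5:11 AM–2:24 PM = 9 h 13 min; less 30 min break → 8 h 43 min
Thu: 7:21 AM–3:00 PM = 7 h 39 min; less 30 min break → 7 h 9 min
Fri: 10:34 AM–6:11 PM = 7 h 37 min; less 30 min break → 7 h 7 min
Sat: 10:16 AM–9:05 PM = 10 h 49 min; less 30 min break → 10 h 19 min
Sun: 11:02 AM–8:34 PM = 9 h 32 min; less 30 min break → 9 h 2 min
Total worked: 42 h 20 min = 42.33 h.
Threshold 44 h → overtime 0 h 0 min, regular 42 h 20 min.

Regular 42.33 hours, overtime 0.00 hours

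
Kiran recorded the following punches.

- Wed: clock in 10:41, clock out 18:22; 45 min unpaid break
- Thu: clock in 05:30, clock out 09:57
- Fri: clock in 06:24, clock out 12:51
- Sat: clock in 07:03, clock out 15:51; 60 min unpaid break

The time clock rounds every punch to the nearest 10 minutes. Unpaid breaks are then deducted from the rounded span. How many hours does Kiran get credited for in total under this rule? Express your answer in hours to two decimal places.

Wed: in 10:41→10:40, out 18:22→18:20; 7 h 40 min − 45 min = 6 h 55 min
Thu: in 05:30→05:30, out 09:57→10:00; 4 h 30 min
Fri: in 06:24→06:20, out 12:51→12:50; 6 h 30 min
Sat: in 07:03→07:00, out 15:51→15:50; 8 h 50 min − 60 min = 7 h 50 min
Total credited: 25 h 45 min.

25.75 hours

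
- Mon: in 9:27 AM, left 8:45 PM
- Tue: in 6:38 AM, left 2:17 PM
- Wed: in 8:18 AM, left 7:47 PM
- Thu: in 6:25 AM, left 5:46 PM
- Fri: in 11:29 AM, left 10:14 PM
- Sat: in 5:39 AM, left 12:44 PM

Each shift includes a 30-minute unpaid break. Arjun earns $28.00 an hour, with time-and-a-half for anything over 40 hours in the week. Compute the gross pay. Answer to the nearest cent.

Mon: 9:27 AM–8:45 PM = 11 h 18 min; less 30 min break → 10 h 48 min
Tue: 6:38 AM–2:17 PM = 7 h 39 min; less 30 min break → 7 h 9 min
Wed: 8:18 AM–7:47 PM = 11 h 29 min; less 30 min break → 10 h 59 min
Thu: 6:25 AM–5:46 PM = 11 h 21 min; less 30 min break → 10 h 51 min
Fri: 11:29 AM–10:14 PM = 10 h 45 min; less 30 min break → 10 h 15 min
Sat: 5:39 AM–12:44 PM = 7 h 5 min; less 30 min break → 6 h 35 min
Total worked: 56 h 37 min = 3397 min.
Regular 40 h 0 min = 2400 min at $28.00/h; overtime 16 h 37 min = 997 min at $42.00/h.
Pay = (2400 × $28.00 + 997 × $42.00) ÷ 60 = $1817.90.

$1817.90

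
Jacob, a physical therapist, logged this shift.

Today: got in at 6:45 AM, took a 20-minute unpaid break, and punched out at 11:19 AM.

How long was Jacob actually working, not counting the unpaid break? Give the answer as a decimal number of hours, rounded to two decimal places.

Today: 6:45 AM–11:19 AM = 4 h 34 min; less 20 min break → 4 h 14 min

4.23 hours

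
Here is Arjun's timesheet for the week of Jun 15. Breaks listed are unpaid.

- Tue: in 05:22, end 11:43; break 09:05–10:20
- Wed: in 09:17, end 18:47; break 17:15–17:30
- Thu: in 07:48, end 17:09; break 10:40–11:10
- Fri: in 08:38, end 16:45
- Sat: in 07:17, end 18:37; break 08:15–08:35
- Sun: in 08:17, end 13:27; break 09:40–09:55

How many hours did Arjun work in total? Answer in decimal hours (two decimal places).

47.23 hours

Tue: 05:22–11:43 = 6 h 21 min; less 75 min break → 5 h 6 min
Wed: 09:17–18:47 = 9 h 30 min; less 15 min break → 9 h 15 min
Thu: 07:48–17:09 = 9 h 21 min; less 30 min break → 8 h 51 min
Fri: 08:38–16:45 = 8 h 7 min
Sat: 07:17–18:37 = 11 h 20 min; less 20 min break → 11 h 0 min
Sun: 08:17–13:27 = 5 h 10 min; less 15 min break → 4 h 55 min
Total: 5 h 6 min + 9 h 15 min + 8 h 51 min + 8 h 7 min + 11 h 0 min + 4 h 55 min = 47 h 14 min.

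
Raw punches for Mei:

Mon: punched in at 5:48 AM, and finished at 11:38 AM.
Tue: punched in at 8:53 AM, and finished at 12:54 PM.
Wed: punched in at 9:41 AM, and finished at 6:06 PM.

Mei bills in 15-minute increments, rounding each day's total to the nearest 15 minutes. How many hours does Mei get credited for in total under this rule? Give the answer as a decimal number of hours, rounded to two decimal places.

18.25 hours

Mon: 5:48 AM–11:38 AM = 5 h 50 min → rounds to 5 h 45 min
Tue: 8:53 AM–12:54 PM = 4 h 1 min → rounds to 4 h 0 min
Wed: 9:41 AM–6:06 PM = 8 h 25 min → rounds to 8 h 30 min
Total credited: 18 h 15 min.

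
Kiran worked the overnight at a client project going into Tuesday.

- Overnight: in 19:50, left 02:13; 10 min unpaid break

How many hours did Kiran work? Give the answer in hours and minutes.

6 h 13 min

Overnight: 19:50 → midnight = 4 h 10 min; midnight → 02:13 = 2 h 13 min; span 6 h 23 min; less 10 min break → 6 h 13 min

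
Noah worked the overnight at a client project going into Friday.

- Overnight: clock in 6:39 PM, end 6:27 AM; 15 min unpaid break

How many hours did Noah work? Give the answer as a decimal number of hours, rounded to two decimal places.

11.55 hours

Overnight: 6:39 PM → midnight = 5 h 21 min; midnight → 6:27 AM = 6 h 27 min; span 11 h 48 min; less 15 min break → 11 h 33 min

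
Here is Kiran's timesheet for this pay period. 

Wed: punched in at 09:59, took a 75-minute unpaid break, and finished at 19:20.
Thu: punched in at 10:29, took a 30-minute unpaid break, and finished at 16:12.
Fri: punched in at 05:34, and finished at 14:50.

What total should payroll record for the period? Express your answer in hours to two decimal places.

22.58 hours

Wed: 09:59–19:20 = 9 h 21 min; less 75 min break → 8 h 6 min
Thu: 10:29–16:12 = 5 h 43 min; less 30 min break → 5 h 13 min
Fri: 05:34–14:50 = 9 h 16 min
Total: 8 h 6 min + 5 h 13 min + 9 h 16 min = 22 h 35 min.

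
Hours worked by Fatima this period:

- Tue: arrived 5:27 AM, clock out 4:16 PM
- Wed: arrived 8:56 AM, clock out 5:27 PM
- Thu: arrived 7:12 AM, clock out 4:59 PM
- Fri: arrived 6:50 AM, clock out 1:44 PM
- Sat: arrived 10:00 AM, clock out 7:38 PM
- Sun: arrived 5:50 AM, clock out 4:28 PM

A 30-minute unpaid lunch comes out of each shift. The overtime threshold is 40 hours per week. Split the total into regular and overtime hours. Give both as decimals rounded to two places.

Tue: 5:27 AM–4:16 PM = 10 h 49 min; less 30 min break → 10 h 19 min
Wed: 8:56 AM–5:27 PM = 8 h 31 min; less 30 min break → 8 h 1 min
Thu: 7:12 AM–4:59 PM = 9 h 47 min; less 30 min break → 9 h 17 min
Fri: 6:50 AM–1:44 PM = 6 h 54 min; less 30 min break → 6 h 24 min
Sat: 10:00 AM–7:38 PM = 9 h 38 min; less 30 min break → 9 h 8 min
Sun: 5:50 AM–4:28 PM = 10 h 38 min; less 30 min break → 10 h 8 min
Total worked: 53 h 17 min = 53.28 h.
Threshold 40 h → overtime 13 h 17 min, regular 40 h 0 min.

Regular 40.00 hours, overtime 13.28 hours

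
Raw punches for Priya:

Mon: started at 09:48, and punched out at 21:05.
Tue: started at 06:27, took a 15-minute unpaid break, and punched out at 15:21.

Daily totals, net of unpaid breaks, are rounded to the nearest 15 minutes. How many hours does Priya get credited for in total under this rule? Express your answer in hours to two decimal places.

Mon: 09:48–21:05 = 11 h 17 min → rounds to 11 h 15 min
Tue: 06:27–15:21 = 8 h 54 min − 15 min = 8 h 39 min → rounds to 8 h 45 min
Total credited: 20 h 0 min.

20.00 hours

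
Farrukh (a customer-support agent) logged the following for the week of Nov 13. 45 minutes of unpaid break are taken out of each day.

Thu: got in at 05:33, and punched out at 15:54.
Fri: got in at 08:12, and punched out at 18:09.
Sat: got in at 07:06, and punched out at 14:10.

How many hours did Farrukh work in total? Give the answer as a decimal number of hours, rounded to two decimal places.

Thu: 05:33–15:54 = 10 h 21 min; less 45 min break → 9 h 36 min
Fri: 08:12–18:09 = 9 h 57 min; less 45 min break → 9 h 12 min
Sat: 07:06–14:10 = 7 h 4 min; less 45 min break → 6 h 19 min
Total: 9 h 36 min + 9 h 12 min + 6 h 19 min = 25 h 7 min.

25.12 hours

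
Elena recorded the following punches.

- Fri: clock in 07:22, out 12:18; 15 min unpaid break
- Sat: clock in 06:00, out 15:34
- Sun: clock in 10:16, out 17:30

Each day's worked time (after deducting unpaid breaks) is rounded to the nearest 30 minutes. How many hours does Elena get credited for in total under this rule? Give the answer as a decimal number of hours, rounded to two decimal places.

Fri: 07:22–12:18 = 4 h 56 min − 15 min = 4 h 41 min → rounds to 4 h 30 min
Sat: 06:00–15:34 = 9 h 34 min → rounds to 9 h 30 min
Sun: 10:16–17:30 = 7 h 14 min → rounds to 7 h 0 min
Total credited: 21 h 0 min.

21.00 hours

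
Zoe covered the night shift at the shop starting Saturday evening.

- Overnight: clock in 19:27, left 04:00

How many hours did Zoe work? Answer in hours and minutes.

8 h 33 min

Overnight: 19:27 → midnight = 4 h 33 min; midnight → 04:00 = 4 h 0 min; span 8 h 33 min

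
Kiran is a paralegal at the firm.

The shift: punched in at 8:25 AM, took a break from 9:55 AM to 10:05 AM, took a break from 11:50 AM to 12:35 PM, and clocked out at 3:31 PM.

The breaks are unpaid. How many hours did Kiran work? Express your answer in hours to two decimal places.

6.18 hours

The shift: 8:25 AM–3:31 PM = 7 h 6 min; less 55 min break → 6 h 11 min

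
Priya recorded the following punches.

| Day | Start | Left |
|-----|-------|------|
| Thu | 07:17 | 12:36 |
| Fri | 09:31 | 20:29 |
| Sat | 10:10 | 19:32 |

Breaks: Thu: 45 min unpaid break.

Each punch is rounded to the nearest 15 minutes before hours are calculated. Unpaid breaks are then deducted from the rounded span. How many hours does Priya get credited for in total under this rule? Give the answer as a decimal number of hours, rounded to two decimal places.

24.75 hours

Thu: in 07:17→07:15, out 12:36→12:30; 5 h 15 min − 45 min = 4 h 30 min
Fri: in 09:31→09:30, out 20:29→20:30; 11 h 0 min
Sat: in 10:10→10:15, out 19:32→19:30; 9 h 15 min
Total credited: 24 h 45 min.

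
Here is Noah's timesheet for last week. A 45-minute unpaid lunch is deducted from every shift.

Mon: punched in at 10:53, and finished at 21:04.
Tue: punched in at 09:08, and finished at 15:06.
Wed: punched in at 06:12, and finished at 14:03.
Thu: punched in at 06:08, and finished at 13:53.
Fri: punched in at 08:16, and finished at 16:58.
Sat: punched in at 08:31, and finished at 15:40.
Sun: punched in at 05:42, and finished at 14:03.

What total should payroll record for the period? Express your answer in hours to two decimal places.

Mon: 10:53–21:04 = 10 h 11 min; less 45 min break → 9 h 26 min
Tue: 09:08–15:06 = 5 h 58 min; less 45 min break → 5 h 13 min
Wed: 06:12–14:03 = 7 h 51 min; less 45 min break → 7 h 6 min
Thu: 06:08–13:53 = 7 h 45 min; less 45 min break → 7 h 0 min
Fri: 08:16–16:58 = 8 h 42 min; less 45 min break → 7 h 57 min
Sat: 08:31–15:40 = 7 h 9 min; less 45 min break → 6 h 24 min
Sun: 05:42–14:03 = 8 h 21 min; less 45 min break → 7 h 36 min
Total: 9 h 26 min + 5 h 13 min + 7 h 6 min + 7 h 0 min + 7 h 57 min + 6 h 24 min + 7 h 36 min = 50 h 42 min.

50.70 hours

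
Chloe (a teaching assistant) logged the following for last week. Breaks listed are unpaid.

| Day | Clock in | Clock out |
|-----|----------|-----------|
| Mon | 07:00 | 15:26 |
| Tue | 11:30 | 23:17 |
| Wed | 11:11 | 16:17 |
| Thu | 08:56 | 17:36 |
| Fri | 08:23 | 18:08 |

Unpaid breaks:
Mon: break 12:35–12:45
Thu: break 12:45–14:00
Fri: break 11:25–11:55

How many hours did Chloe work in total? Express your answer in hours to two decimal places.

Mon: 07:00–15:26 = 8 h 26 min; less 10 min break → 8 h 16 min
Tue: 11:30–23:17 = 11 h 47 min
Wed: 11:11–16:17 = 5 h 6 min
Thu: 08:56–17:36 = 8 h 40 min; less 75 min break → 7 h 25 min
Fri: 08:23–18:08 = 9 h 45 min; less 30 min break → 9 h 15 min
Total: 8 h 16 min + 11 h 47 min + 5 h 6 min + 7 h 25 min + 9 h 15 min = 41 h 49 min.

41.82 hours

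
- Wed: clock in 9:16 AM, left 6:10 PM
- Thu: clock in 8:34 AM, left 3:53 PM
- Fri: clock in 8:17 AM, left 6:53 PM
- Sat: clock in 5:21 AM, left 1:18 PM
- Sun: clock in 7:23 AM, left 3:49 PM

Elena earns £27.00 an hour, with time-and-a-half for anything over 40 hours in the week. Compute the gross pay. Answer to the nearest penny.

£1209.60

Wed: 9:16 AM–6:10 PM = 8 h 54 min
Thu: 8:34 AM–3:53 PM = 7 h 19 min
Fri: 8:17 AM–6:53 PM = 10 h 36 min
Sat: 5:21 AM–1:18 PM = 7 h 57 min
Sun: 7:23 AM–3:49 PM = 8 h 26 min
Total worked: 43 h 12 min = 2592 min.
Regular 40 h 0 min = 2400 min at £27.00/h; overtime 3 h 12 min = 192 min at £40.50/h.
Pay = (2400 × £27.00 + 192 × £40.50) ÷ 60 = £1209.60.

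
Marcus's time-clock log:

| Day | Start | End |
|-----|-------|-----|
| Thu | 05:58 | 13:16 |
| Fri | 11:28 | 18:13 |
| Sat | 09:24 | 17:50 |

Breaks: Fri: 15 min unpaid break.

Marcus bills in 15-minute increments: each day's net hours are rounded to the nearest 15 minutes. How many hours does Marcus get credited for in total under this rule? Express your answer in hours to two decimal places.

Thu: 05:58–13:16 = 7 h 18 min → rounds to 7 h 15 min
Fri: 11:28–18:13 = 6 h 45 min − 15 min = 6 h 30 min → rounds to 6 h 30 min
Sat: 09:24–17:50 = 8 h 26 min → rounds to 8 h 30 min
Total credited: 22 h 15 min.

22.25 hours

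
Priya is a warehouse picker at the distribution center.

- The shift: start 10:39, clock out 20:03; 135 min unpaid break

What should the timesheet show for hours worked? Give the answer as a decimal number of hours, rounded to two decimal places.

7.15 hours

The shift: 10:39–20:03 = 9 h 24 min; less 135 min break → 7 h 9 min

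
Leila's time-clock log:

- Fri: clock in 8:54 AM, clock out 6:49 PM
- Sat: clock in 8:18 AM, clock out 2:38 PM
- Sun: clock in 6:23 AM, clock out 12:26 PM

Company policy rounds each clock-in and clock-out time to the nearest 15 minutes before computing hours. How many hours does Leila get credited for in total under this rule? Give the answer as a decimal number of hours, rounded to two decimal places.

Fri: in 8:54 AM→9:00 AM, out 6:49 PM→6:45 PM; 9 h 45 min
Sat: in 8:18 AM→8:15 AM, out 2:38 PM→2:45 PM; 6 h 30 min
Sun: in 6:23 AM→6:30 AM, out 12:26 PM→12:30 PM; 6 h 0 min
Total credited: 22 h 15 min.

22.25 hours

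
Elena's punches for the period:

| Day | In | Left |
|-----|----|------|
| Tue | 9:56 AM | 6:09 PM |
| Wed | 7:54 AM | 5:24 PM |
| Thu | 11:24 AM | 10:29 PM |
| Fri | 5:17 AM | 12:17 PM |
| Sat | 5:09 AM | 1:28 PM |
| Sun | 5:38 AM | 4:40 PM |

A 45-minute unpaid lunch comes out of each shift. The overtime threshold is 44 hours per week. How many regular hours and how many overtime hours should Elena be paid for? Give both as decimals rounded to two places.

Tue: 9:56 AM–6:09 PM = 8 h 13 min; less 45 min break → 7 h 28 min
Wed: 7:54 AM–5:24 PM = 9 h 30 min; less 45 min break → 8 h 45 min
Thu: 11:24 AM–10:29 PM = 11 h 5 min; less 45 min break → 10 h 20 min
Fri: 5:17 AM–12:17 PM = 7 h 0 min; less 45 min break → 6 h 15 min
Sat: 5:09 AM–1:28 PM = 8 h 19 min; less 45 min break → 7 h 34 min
Sun: 5:38 AM–4:40 PM = 11 h 2 min; less 45 min break → 10 h 17 min
Total worked: 50 h 39 min = 50.65 h.
Threshold 44 h → overtime 6 h 39 min, regular 44 h 0 min.

Regular 44.00 hours, overtime 6.65 hours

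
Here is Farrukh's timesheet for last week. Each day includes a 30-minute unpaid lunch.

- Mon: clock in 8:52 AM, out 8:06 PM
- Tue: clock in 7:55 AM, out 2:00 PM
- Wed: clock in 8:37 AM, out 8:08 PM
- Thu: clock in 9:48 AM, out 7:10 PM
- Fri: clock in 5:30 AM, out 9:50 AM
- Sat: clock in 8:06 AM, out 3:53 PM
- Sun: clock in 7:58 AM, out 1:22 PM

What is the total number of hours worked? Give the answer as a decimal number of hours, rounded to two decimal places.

52.22 hours

Mon: 8:52 AM–8:06 PM = 11 h 14 min; less 30 min break → 10 h 44 min
Tue: 7:55 AM–2:00 PM = 6 h 5 min; less 30 min break → 5 h 35 min
Wed: 8:37 AM–8:08 PM = 11 h 31 min; less 30 min break → 11 h 1 min
Thu: 9:48 AM–7:10 PM = 9 h 22 min; less 30 min break → 8 h 52 min
Fri: 5:30 AM–9:50 AM = 4 h 20 min; less 30 min break → 3 h 50 min
Sat: 8:06 AM–3:53 PM = 7 h 47 min; less 30 min break → 7 h 17 min
Sun: 7:58 AM–1:22 PM = 5 h 24 min; less 30 min break → 4 h 54 min
Total: 10 h 44 min + 5 h 35 min + 11 h 1 min + 8 h 52 min + 3 h 50 min + 7 h 17 min + 4 h 54 min = 52 h 13 min.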